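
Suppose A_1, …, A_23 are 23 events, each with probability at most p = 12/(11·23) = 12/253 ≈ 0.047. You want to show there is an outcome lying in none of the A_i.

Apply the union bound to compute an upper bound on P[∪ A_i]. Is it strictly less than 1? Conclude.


Union bound: P[∪_{i=1}^{23} A_i] ≤ Σ_i P[A_i] ≤ 23·p = 23·(12/253) = 12/11.
Numerically: 12/11 ≈ 1.091.
Is 12/11 < 1? NO.
Since the bound 12/11 is ≥ 1, the union bound is uninformative here; it does NOT by itself certify existence.

23·p = 12/11 ≈ 1.091; existence NOT certified by the union bound.


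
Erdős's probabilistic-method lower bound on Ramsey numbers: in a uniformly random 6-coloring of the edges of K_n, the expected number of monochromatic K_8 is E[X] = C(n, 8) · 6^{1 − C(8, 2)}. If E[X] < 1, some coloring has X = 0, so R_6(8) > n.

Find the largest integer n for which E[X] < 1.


We need C(n, 8) · 6^{1 − 28} < 1, i.e. C(n, 8) < 6^{28 − 1} = 1023490369077469249536.
Check values of n near the boundary:
  n = 1592: C(1592, 8) = 1005480414540892933435; 1005480414540892933435 < 1023490369077469249536? YES
  n = 1593: C(1593, 8) = 1010555394551193970323; 1010555394551193970323 < 1023490369077469249536? YES
  n = 1594: C(1594, 8) = 1015652773590544255167; 1015652773590544255167 < 1023490369077469249536? YES
  n = 1595: C(1595, 8) = 1020772636343363633895; 1020772636343363633895 < 1023490369077469249536? YES
  n = 1596: C(1596, 8) = 1025915067760710553965; 1025915067760710553965 < 1023490369077469249536? NO
  n = 1597: C(1597, 8) = 1031080153060953275445; 1031080153060953275445 < 1023490369077469249536? NO
The largest n with C(n, 8) < 1023490369077469249536 is n = 1595 (where E[X] = 113419181815929292655/113721152119718805504 ≈ 0.9973446). Hence R_6(8) > 1595, i.e. R_6(8) ≥ 1596.

Largest n = 1595; hence R_6(8) > 1595.


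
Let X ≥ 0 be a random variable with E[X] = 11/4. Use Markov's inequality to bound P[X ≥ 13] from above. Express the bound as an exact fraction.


μ = E[X] = 11/4, a = 13.
Markov: P[X ≥ 13] ≤ μ/a = (11/4)/13 = 11/52.
Numerically: ≈ 0.211538.
(Since a = 13 > μ = 2.750000, the bound 11/52 is < 1 and informative.)

P[X ≥ 13] ≤ 11/52 ≈ 0.211538.


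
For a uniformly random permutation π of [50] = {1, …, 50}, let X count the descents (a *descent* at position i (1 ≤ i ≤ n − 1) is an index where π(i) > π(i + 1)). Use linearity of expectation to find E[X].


Write X = Σ X_I over i = 1, …, 49, with X_I the indicator of one descent.
There are 49 indicators.
For each fixed i, the pair (π(i), π(i+1)) is a uniformly random ordered pair of distinct values from {1, …, 50}; by symmetry P[π(i) > π(i+1)] = 1/2.
By linearity: E[X] = 49 · (1/2) = (50 − 1) · (1/2) = 49/2 ≈ 24.500.

E[X] = 49/2 = 24.500.


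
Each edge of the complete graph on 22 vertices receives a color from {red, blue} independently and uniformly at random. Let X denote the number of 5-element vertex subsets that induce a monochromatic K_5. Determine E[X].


Let X = Σ_S X_S over the C(22, 5) = 26334 subsets S of size 5, where X_S = 1 if the K_5 on S is monochromatic.
For a fixed S, the K_5 on S has C(5, 2) = 10 edges. P[all 10 edges red] = (1/2)^10, and likewise for blue, so P[monochromatic] = 2·(1/2)^10 = 2^{1 − 10} = 1/512.
Summing: E[X] = C(22, 5) · 2^{1 − 10} = 26334 · 1/512 = 13167/256.
Numerically: E[X] ≈ 51.434.

E[X] = C(22,5)·2^(1−C(5,2)) = 13167/256 ≈ 51.434.


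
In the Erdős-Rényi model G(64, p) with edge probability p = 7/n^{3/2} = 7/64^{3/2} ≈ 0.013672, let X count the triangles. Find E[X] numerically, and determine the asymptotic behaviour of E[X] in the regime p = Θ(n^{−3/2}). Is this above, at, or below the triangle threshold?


Number of potential triangles: C(64, 3) = 41664.
Each occurs with probability p³ ≈ (0.013672)³ ≈ 2.5555491e-06.
By linearity: E[X] = C(64, 3)·p³ ≈ 41664 · 2.5555491e-06 ≈ 0.10647.
Since α = 3/2 > 1, p = c/n^{3/2} = o(1/n) is below the triangle threshold p ~ 1/n. Asymptotically E[X] ~ (c³/6)·n^{3(1−α)} = (7³/6)·n^{-1.5} → 0, so by Markov's inequality G has no triangles w.h.p.

E[X] ≈ 0.10647; in regime p = Θ(1/n^{3/2}) E[X] tends to 0 (below the triangle threshold p ~ 1/n).


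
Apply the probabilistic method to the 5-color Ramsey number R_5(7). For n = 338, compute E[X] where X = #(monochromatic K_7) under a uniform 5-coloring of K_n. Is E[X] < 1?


E[X] = C(338, 7) · 5^{1 − 21} = 93935323022736 · 5^{−20} = 93935323022736/95367431640625.
As a reduced fraction: E[X] = 93935323022736/95367431640625 ≈ 0.98498.
Is E[X] < 1? YES.
Since E[X] < 1, there exists a 5-coloring of K_{338} with no monochromatic K_7; hence R_5(7) > 338.

E[X] = 93935323022736/95367431640625 ≈ 0.98498; E[X] < 1, so R_5(7) > 338.


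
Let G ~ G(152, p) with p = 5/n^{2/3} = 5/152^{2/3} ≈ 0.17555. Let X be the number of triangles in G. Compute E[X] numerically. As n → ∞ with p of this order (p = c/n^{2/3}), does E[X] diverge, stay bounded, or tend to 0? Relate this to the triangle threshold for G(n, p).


Number of potential triangles: C(152, 3) = 573800.
Each occurs with probability p³ ≈ (0.17555)³ ≈ 5.4103186e-03.
By linearity: E[X] = C(152, 3)·p³ ≈ 573800 · 5.4103186e-03 ≈ 3104.44079.
Since α = 2/3 < 1, p = c/n^{2/3} ≫ 1/n is above the triangle threshold p ~ 1/n. Asymptotically E[X] ~ (c³/6)·n^{3(1−α)} = (5³/6)·n^{1} → ∞; triangles are abundant w.h.p.

E[X] ≈ 3104.44079; in regime p = Θ(1/n^{2/3}) E[X] diverges (above the triangle threshold p ~ 1/n).


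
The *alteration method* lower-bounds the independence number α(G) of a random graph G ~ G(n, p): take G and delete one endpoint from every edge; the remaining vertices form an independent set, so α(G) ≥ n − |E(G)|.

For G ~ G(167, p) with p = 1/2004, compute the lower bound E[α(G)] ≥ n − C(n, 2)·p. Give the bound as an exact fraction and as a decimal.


E[|E(G)|] = C(167, 2)·p = 13861 · (1/2004) = 83/12.
E[α(G)] ≥ n − E[|E(G)|] = 167 − 83/12 = 1921/12.
Numerically: ≈ 160.0833.
(This is only a lower bound; the true E[α(G)] may be larger.)

E[α(G)] ≥ 1921/12 ≈ 160.0833.


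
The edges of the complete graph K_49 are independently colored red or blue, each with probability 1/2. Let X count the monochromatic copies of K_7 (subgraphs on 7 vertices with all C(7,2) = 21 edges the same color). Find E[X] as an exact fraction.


Let X = Σ_S X_S over the C(49, 7) = 85900584 subsets S of size 7, where X_S = 1 if the K_7 on S is monochromatic.
For a fixed S, the K_7 on S has C(7, 2) = 21 edges. P[all 21 edges red] = (1/2)^21, and likewise for blue, so P[monochromatic] = 2·(1/2)^21 = 2^{1 − 21} = 1/1048576.
By linearity: E[X] = C(49, 7) · 2^{1 − 21} = 85900584 · 1/1048576 = 10737573/131072.
Numerically: E[X] ≈ 81.921.

E[X] = C(49,7)·2^(1−C(7,2)) = 10737573/131072 ≈ 81.921.


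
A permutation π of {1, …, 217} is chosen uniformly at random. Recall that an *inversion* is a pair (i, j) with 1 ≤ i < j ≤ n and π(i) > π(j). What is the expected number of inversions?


Write X = Σ X_I over the C(217, 2) = 23436 pairs i < j, with X_I the indicator of one inversion.
There are 23436 indicators.
For each fixed pair i < j, the values π(i) and π(j) are two distinct elements of {1, …, 217} in uniformly random order; by symmetry P[π(i) > π(j)] = 1/2.
By linearity: E[X] = 23436 · (1/2) = C(217, 2) · (1/2) = 23436/2 = 11718 ≈ 11718.000.

E[X] = 11718 = 11718.000.


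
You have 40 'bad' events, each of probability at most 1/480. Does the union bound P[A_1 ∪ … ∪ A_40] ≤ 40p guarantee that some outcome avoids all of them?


Union bound: P[∪_{i=1}^{40} A_i] ≤ Σ_i P[A_i] ≤ 40·p = 40·(1/480) = 1/12.
Numerically: 1/12 ≈ 0.083333.
Is 1/12 < 1? YES.
Since P[∪ A_i] ≤ 1/12 < 1, the complement has P[∩ A_i^c] ≥ 1 − 1/12 = 11/12 > 0, so some outcome avoids every A_i.

40·p = 1/12 ≈ 0.083333; existence CERTIFIED by the union bound.


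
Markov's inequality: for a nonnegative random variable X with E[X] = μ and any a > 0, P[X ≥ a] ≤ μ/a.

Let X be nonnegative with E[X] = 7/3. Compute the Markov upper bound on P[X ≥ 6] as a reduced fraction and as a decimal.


μ = E[X] = 7/3, a = 6.
Markov: P[X ≥ 6] ≤ μ/a = (7/3)/6 = 7/18.
Numerically: ≈ 0.3889.
(Since a = 6 > μ = 2.3333, the bound 7/18 is < 1 and informative.)

P[X ≥ 6] ≤ 7/18 ≈ 0.3889.


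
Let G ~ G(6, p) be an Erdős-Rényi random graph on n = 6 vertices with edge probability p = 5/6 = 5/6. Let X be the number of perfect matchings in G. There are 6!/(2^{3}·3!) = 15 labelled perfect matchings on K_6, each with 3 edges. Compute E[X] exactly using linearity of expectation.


K_6 has 6!/(2^{3}·3!) = 15 labelled perfect matchings.
For each such perfect matching H, let X_H = 1 if all 3 edges of H are present in G. Then P[X_H = 1] = p^{3} = (5/6)^{3} = 125/216.
Summing the indicators: E[X] = Σ_H E[X_H] = 15 · p^{3} = 15 · 125/216 = 625/72.
Numerically: E[X] ≈ 8.68.

E[X] = 15 · (5/6)^{3} = 625/72 ≈ 8.68.


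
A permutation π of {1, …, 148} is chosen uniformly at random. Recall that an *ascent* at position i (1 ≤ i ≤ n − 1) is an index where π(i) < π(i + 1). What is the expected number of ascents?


Write X = Σ X_I over i = 1, …, 147, with X_I the indicator of one ascent.
There are 147 indicators.
For each fixed i, the pair (π(i), π(i+1)) is a uniformly random ordered pair of distinct values from {1, …, 148}; by symmetry P[π(i) < π(i+1)] = 1/2.
By linearity: E[X] = 147 · (1/2) = (148 − 1) · (1/2) = 147/2 ≈ 73.500.

E[X] = 147/2 = 73.500.


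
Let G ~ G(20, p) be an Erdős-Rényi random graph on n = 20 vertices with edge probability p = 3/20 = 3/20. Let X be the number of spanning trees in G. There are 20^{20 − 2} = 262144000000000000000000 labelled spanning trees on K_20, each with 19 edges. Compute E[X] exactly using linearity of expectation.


K_20 has 20^{20 − 2} = 262144000000000000000000 labelled spanning trees.
For each such spanning tree H, let X_H = 1 if all 19 edges of H are present in G. Then P[X_H = 1] = p^{19} = (3/20)^{19} = 1162261467/5242880000000000000000000.
By linearity: E[X] = Σ_H E[X_H] = 262144000000000000000000 · p^{19} = 262144000000000000000000 · 1162261467/5242880000000000000000000 = 1162261467/20.
Numerically: E[X] ≈ 5.8113e+07.

E[X] = 262144000000000000000000 · (3/20)^{19} = 1162261467/20 ≈ 5.8113e+07.


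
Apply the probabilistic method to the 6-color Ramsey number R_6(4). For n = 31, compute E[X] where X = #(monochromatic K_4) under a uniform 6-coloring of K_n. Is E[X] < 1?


E[X] = C(31, 4) · 6^{1 − 6} = 31465 · 6^{−5} = 31465/7776.
As a reduced fraction: E[X] = 31465/7776 ≈ 4.0464249.
Is E[X] < 1? NO.
Since E[X] ≥ 1, the first-moment bound is inconclusive at n = 31; it does NOT by itself certify R_6(4) > 31.

E[X] = 31465/7776 ≈ 4.0464249; E[X] ≥ 1; first-moment method inconclusive here.


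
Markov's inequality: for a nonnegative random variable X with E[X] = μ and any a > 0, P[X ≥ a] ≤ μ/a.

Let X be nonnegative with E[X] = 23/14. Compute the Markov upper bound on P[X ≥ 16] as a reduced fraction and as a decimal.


μ = E[X] = 23/14, a = 16.
Markov: P[X ≥ 16] ≤ μ/a = (23/14)/16 = 23/224.
Numerically: ≈ 0.10268.
(Since a = 16 > μ = 1.64286, the bound 23/224 is < 1 and informative.)

P[X ≥ 16] ≤ 23/224 ≈ 0.10268.


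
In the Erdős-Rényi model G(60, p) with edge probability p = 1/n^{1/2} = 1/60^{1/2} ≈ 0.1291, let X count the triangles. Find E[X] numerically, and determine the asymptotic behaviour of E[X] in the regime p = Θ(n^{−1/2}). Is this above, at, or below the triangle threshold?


Number of potential triangles: C(60, 3) = 34220.
Each occurs with probability p³ ≈ (0.1291)³ ≈ 2.1516574e-03.
By linearity: E[X] = C(60, 3)·p³ ≈ 34220 · 2.1516574e-03 ≈ 73.62972.
Since α = 1/2 < 1, p = c/n^{1/2} ≫ 1/n is above the triangle threshold p ~ 1/n. Asymptotically E[X] ~ (c³/6)·n^{3(1−α)} = (1³/6)·n^{1.5} → ∞; triangles are abundant w.h.p.

E[X] ≈ 73.62972; in regime p = Θ(1/n^{1/2}) E[X] diverges (above the triangle threshold p ~ 1/n).


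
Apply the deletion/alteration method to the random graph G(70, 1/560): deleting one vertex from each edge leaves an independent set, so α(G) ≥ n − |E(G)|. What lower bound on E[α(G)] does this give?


E[|E(G)|] = C(70, 2)·p = 2415 · (1/560) = 69/16.
E[α(G)] ≥ n − E[|E(G)|] = 70 − 69/16 = 1051/16.
Numerically: ≈ 65.688.
(This is only a lower bound; the true E[α(G)] may be larger.)

E[α(G)] ≥ 1051/16 ≈ 65.688.


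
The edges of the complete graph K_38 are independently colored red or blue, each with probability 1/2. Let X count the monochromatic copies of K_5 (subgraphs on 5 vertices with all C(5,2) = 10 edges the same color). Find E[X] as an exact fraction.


Let X = Σ_S X_S over the C(38, 5) = 501942 subsets S of size 5, where X_S = 1 if the K_5 on S is monochromatic.
For a fixed S, the K_5 on S has C(5, 2) = 10 edges. P[all 10 edges red] = (1/2)^10, and likewise for blue, so P[monochromatic] = 2·(1/2)^10 = 2^{1 − 10} = 1/512.
Summing: E[X] = C(38, 5) · 2^{1 − 10} = 501942 · 1/512 = 250971/256.
Numerically: E[X] ≈ 980.35547.

E[X] = C(38,5)·2^(1−C(5,2)) = 250971/256 ≈ 980.35547.


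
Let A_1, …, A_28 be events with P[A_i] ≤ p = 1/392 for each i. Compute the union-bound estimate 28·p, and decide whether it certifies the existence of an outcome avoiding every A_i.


Union bound: P[∪_{i=1}^{28} A_i] ≤ Σ_i P[A_i] ≤ 28·p = 28·(1/392) = 1/14.
Numerically: 1/14 ≈ 0.07143.
Is 1/14 < 1? YES.
Since P[∪ A_i] ≤ 1/14 < 1, the complement has P[∩ A_i^c] ≥ 1 − 1/14 = 13/14 > 0, so some outcome avoids every A_i.

28·p = 1/14 ≈ 0.07143; existence CERTIFIED by the union bound.


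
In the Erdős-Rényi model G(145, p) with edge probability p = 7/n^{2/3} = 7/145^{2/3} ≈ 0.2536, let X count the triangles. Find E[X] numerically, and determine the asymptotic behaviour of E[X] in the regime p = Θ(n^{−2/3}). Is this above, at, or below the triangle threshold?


Number of potential triangles: C(145, 3) = 497640.
Each occurs with probability p³ ≈ (0.2536)³ ≈ 1.631391e-02.
By linearity: E[X] = C(145, 3)·p³ ≈ 497640 · 1.631391e-02 ≈ 8118.4552.
Since α = 2/3 < 1, p = c/n^{2/3} ≫ 1/n is above the triangle threshold p ~ 1/n. Asymptotically E[X] ~ (c³/6)·n^{3(1−α)} = (7³/6)·n^{1} → ∞; triangles are abundant w.h.p.

E[X] ≈ 8118.4552; in regime p = Θ(1/n^{2/3}) E[X] diverges (above the triangle threshold p ~ 1/n).


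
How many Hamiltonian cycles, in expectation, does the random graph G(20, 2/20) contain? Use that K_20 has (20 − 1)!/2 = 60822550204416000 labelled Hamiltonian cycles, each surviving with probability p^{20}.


K_20 has (20 − 1)!/2 = 60822550204416000 labelled Hamiltonian cycles.
For each such Hamiltonian cycle H, let X_H = 1 if all 20 edges of H are present in G. Then P[X_H = 1] = p^{20} = (1/10)^{20} = 1/100000000000000000000.
By linearity of expectation: E[X] = Σ_H E[X_H] = 60822550204416000 · p^{20} = 60822550204416000 · 1/100000000000000000000 = 14849255421/24414062500000.
Numerically: E[X] ≈ 0.00060823.

E[X] = 60822550204416000 · (1/10)^{20} = 14849255421/24414062500000 ≈ 0.00060823.


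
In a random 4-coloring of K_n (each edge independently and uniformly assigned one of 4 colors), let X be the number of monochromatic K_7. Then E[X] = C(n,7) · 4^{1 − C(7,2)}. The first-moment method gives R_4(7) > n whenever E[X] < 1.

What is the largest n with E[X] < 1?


We need C(n, 7) · 4^{1 − 21} < 1, i.e. C(n, 7) < 4^{21 − 1} = 1099511627776.
Check values of n near the boundary:
  n = 177: C(177, 7) = 957664425960; 957664425960 < 1099511627776? YES
  n = 178: C(178, 7) = 996867063280; 996867063280 < 1099511627776? YES
  n = 179: C(179, 7) = 1037437234460; 1037437234460 < 1099511627776? YES
  n = 180: C(180, 7) = 1079414463600; 1079414463600 < 1099511627776? YES
  n = 181: C(181, 7) = 1122839183400; 1122839183400 < 1099511627776? NO
The largest n with C(n, 7) < 1099511627776 is n = 180 (where E[X] = 67463403975/68719476736 ≈ 0.982). Hence R_4(7) > 180, i.e. R_4(7) ≥ 181.

Largest n = 180; hence R_4(7) > 180.


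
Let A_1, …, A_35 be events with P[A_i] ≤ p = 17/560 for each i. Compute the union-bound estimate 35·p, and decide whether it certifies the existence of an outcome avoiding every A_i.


Union bound: P[∪_{i=1}^{35} A_i] ≤ Σ_i P[A_i] ≤ 35·p = 35·(17/560) = 17/16.
Numerically: 17/16 ≈ 1.0625.
Is 17/16 < 1? NO.
Since the bound 17/16 is ≥ 1, the union bound is uninformative here; it does NOT by itself certify existence.

35·p = 17/16 ≈ 1.0625; existence NOT certified by the union bound.


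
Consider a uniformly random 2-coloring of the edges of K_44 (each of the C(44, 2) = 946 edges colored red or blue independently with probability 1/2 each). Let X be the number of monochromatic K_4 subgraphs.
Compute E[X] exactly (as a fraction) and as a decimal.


Let X = Σ_S X_S over the C(44, 4) = 135751 subsets S of size 4, where X_S = 1 if the K_4 on S is monochromatic.
For a fixed S, the K_4 on S has C(4, 2) = 6 edges. P[all 6 edges red] = (1/2)^6, and likewise for blue, so P[monochromatic] = 2·(1/2)^6 = 2^{1 − 6} = 1/32.
By linearity: E[X] = C(44, 4) · 2^{1 − 6} = 135751 · 1/32 = 135751/32.
Numerically: E[X] ≈ 4242.219.

E[X] = C(44,4)·2^(1−C(4,2)) = 135751/32 ≈ 4242.219.


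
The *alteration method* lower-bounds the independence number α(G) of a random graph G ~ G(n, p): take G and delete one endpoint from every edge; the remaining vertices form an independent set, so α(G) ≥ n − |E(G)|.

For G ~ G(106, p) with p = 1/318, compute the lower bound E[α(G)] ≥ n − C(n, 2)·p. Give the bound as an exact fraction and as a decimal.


E[|E(G)|] = C(106, 2)·p = 5565 · (1/318) = 35/2.
E[α(G)] ≥ n − E[|E(G)|] = 106 − 35/2 = 177/2.
Numerically: ≈ 88.5000.
(This is only a lower bound; the true E[α(G)] may be larger.)

E[α(G)] ≥ 177/2 ≈ 88.5000.


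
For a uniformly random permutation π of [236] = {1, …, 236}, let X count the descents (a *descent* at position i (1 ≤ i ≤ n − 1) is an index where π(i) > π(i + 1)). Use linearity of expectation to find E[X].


Write X = Σ X_I over i = 1, …, 235, with X_I the indicator of one descent.
There are 235 indicators.
For each fixed i, the pair (π(i), π(i+1)) is a uniformly random ordered pair of distinct values from {1, …, 236}; by symmetry P[π(i) > π(i+1)] = 1/2.
By linearity: E[X] = 235 · (1/2) = (236 − 1) · (1/2) = 235/2 ≈ 117.5000.

E[X] = 235/2 = 117.5000.


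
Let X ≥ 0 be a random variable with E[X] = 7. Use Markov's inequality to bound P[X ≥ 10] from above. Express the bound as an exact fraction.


μ = E[X] = 7, a = 10.
Markov: P[X ≥ 10] ≤ μ/a = (7)/10 = 7/10.
Numerically: ≈ 0.70000.
(Since a = 10 > μ = 7.00000, the bound 7/10 is < 1 and informative.)

P[X ≥ 10] ≤ 7/10 ≈ 0.70000.


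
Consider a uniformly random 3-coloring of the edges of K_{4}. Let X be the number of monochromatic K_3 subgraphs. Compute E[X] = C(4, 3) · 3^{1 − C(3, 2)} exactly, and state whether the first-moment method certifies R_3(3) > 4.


E[X] = C(4, 3) · 3^{1 − 3} = 4 · 3^{−2} = 4/9.
As a reduced fraction: E[X] = 4/9 ≈ 0.4444.
Is E[X] < 1? YES.
Since E[X] < 1, there exists a 3-coloring of K_{4} with no monochromatic K_3; hence R_3(3) > 4.

E[X] = 4/9 ≈ 0.4444; E[X] < 1, so R_3(3) > 4.


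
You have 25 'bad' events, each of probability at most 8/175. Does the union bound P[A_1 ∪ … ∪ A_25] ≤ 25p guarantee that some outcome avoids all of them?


Union bound: P[∪_{i=1}^{25} A_i] ≤ Σ_i P[A_i] ≤ 25·p = 25·(8/175) = 8/7.
Numerically: 8/7 ≈ 1.1429.
Is 8/7 < 1? NO.
Since the bound 8/7 is ≥ 1, the union bound is uninformative here; it does NOT by itself certify existence.

25·p = 8/7 ≈ 1.1429; existence NOT certified by the union bound.


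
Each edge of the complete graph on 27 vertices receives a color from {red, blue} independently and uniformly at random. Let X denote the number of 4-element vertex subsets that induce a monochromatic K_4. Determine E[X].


Let X = Σ_S X_S over the C(27, 4) = 17550 subsets S of size 4, where X_S = 1 if the K_4 on S is monochromatic.
For a fixed S, the K_4 on S has C(4, 2) = 6 edges. P[all 6 edges red] = (1/2)^6, and likewise for blue, so P[monochromatic] = 2·(1/2)^6 = 2^{1 − 6} = 1/32.
Summing: E[X] = C(27, 4) · 2^{1 − 6} = 17550 · 1/32 = 8775/16.
Numerically: E[X] ≈ 548.437500.

E[X] = C(27,4)·2^(1−C(4,2)) = 8775/16 ≈ 548.437500.


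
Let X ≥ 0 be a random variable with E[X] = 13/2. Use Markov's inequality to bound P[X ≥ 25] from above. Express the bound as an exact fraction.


μ = E[X] = 13/2, a = 25.
Markov: P[X ≥ 25] ≤ μ/a = (13/2)/25 = 13/50.
Numerically: ≈ 0.26000.
(Since a = 25 > μ = 6.50000, the bound 13/50 is < 1 and informative.)

P[X ≥ 25] ≤ 13/50 ≈ 0.26000.


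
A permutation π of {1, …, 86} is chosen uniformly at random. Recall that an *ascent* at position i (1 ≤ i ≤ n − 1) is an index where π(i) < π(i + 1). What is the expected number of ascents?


Write X = Σ X_I over i = 1, …, 85, with X_I the indicator of one ascent.
There are 85 indicators.
For each fixed i, the pair (π(i), π(i+1)) is a uniformly random ordered pair of distinct values from {1, …, 86}; by symmetry P[π(i) < π(i+1)] = 1/2.
By linearity: E[X] = 85 · (1/2) = (86 − 1) · (1/2) = 85/2 ≈ 42.5000.

E[X] = 85/2 = 42.5000.


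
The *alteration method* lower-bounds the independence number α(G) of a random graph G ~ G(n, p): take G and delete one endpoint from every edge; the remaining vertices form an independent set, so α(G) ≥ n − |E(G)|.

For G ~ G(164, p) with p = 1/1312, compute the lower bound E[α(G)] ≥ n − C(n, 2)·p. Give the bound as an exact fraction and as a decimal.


E[|E(G)|] = C(164, 2)·p = 13366 · (1/1312) = 163/16.
E[α(G)] ≥ n − E[|E(G)|] = 164 − 163/16 = 2461/16.
Numerically: ≈ 153.8125.
(This is only a lower bound; the true E[α(G)] may be larger.)

E[α(G)] ≥ 2461/16 ≈ 153.8125.


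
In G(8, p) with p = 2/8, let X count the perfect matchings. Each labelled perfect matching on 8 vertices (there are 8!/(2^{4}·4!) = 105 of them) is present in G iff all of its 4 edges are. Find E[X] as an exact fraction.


K_8 has 8!/(2^{4}·4!) = 105 labelled perfect matchings.
For each such perfect matching H, let X_H = 1 if all 4 edges of H are present in G. Then P[X_H = 1] = p^{4} = (1/4)^{4} = 1/256.
By linearity of expectation: E[X] = Σ_H E[X_H] = 105 · p^{4} = 105 · 1/256 = 105/256.
Numerically: E[X] ≈ 0.4102.

E[X] = 105 · (1/4)^{4} = 105/256 ≈ 0.4102.


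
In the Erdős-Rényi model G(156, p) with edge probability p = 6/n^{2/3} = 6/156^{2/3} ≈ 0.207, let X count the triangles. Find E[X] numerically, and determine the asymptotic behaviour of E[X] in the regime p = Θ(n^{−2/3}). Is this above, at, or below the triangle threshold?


Number of potential triangles: C(156, 3) = 620620.
Each occurs with probability p³ ≈ (0.207)³ ≈ 8.875740e-03.
By linearity: E[X] = C(156, 3)·p³ ≈ 620620 · 8.875740e-03 ≈ 5508.4615.
Since α = 2/3 < 1, p = c/n^{2/3} ≫ 1/n is above the triangle threshold p ~ 1/n. Asymptotically E[X] ~ (c³/6)·n^{3(1−α)} = (6³/6)·n^{1} → ∞; triangles are abundant w.h.p.

E[X] ≈ 5508.4615; in regime p = Θ(1/n^{2/3}) E[X] diverges (above the triangle threshold p ~ 1/n).


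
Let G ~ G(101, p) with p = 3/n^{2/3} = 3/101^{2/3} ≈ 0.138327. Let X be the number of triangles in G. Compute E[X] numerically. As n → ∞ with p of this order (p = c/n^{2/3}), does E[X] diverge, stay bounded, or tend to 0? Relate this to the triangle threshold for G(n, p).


Number of potential triangles: C(101, 3) = 166650.
Each occurs with probability p³ ≈ (0.138327)³ ≈ 2.64679933e-03.
By linearity: E[X] = C(101, 3)·p³ ≈ 166650 · 2.64679933e-03 ≈ 441.089109.
Since α = 2/3 < 1, p = c/n^{2/3} ≫ 1/n is above the triangle threshold p ~ 1/n. Asymptotically E[X] ~ (c³/6)·n^{3(1−α)} = (3³/6)·n^{1} → ∞; triangles are abundant w.h.p.

E[X] ≈ 441.089109; in regime p = Θ(1/n^{2/3}) E[X] diverges (above the triangle threshold p ~ 1/n).


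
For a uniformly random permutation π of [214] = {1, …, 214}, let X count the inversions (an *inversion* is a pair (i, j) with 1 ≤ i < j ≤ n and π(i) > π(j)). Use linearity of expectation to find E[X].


Write X = Σ X_I over the C(214, 2) = 22791 pairs i < j, with X_I the indicator of one inversion.
There are 22791 indicators.
For each fixed pair i < j, the values π(i) and π(j) are two distinct elements of {1, …, 214} in uniformly random order; by symmetry P[π(i) > π(j)] = 1/2.
By linearity: E[X] = 22791 · (1/2) = C(214, 2) · (1/2) = 22791/2 = 22791/2 ≈ 11395.500000.

E[X] = 22791/2 = 11395.500000.


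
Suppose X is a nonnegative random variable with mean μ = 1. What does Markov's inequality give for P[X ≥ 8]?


μ = E[X] = 1, a = 8.
Markov: P[X ≥ 8] ≤ μ/a = (1)/8 = 1/8.
Numerically: ≈ 0.125000.
(Since a = 8 > μ = 1.000000, the bound 1/8 is < 1 and informative.)

P[X ≥ 8] ≤ 1/8 ≈ 0.125000.


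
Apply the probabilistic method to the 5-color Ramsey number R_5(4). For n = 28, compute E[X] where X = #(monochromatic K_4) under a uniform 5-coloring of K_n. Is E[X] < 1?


E[X] = C(28, 4) · 5^{1 − 6} = 20475 · 5^{−5} = 20475/3125.
As a reduced fraction: E[X] = 819/125 ≈ 6.55200.
Is E[X] < 1? NO.
Since E[X] ≥ 1, the first-moment bound is inconclusive at n = 28; it does NOT by itself certify R_5(4) > 28.

E[X] = 819/125 ≈ 6.55200; E[X] ≥ 1; first-moment method inconclusive here.


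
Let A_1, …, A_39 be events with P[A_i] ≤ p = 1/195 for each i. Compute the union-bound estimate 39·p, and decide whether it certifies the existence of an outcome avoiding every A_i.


Union bound: P[∪_{i=1}^{39} A_i] ≤ Σ_i P[A_i] ≤ 39·p = 39·(1/195) = 1/5.
Numerically: 1/5 ≈ 0.20000.
Is 1/5 < 1? YES.
Since P[∪ A_i] ≤ 1/5 < 1, the complement has P[∩ A_i^c] ≥ 1 − 1/5 = 4/5 > 0, so some outcome avoids every A_i.

39·p = 1/5 ≈ 0.20000; existence CERTIFIED by the union bound.


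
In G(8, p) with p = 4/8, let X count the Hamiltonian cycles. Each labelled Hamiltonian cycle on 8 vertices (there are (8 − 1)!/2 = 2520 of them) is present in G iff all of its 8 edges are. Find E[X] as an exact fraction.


K_8 has (8 − 1)!/2 = 2520 labelled Hamiltonian cycles.
For each such Hamiltonian cycle H, let X_H = 1 if all 8 edges of H are present in G. Then P[X_H = 1] = p^{8} = (1/2)^{8} = 1/256.
By linearity: E[X] = Σ_H E[X_H] = 2520 · p^{8} = 2520 · 1/256 = 315/32.
Numerically: E[X] ≈ 9.84375.

E[X] = 2520 · (1/2)^{8} = 315/32 ≈ 9.84375.


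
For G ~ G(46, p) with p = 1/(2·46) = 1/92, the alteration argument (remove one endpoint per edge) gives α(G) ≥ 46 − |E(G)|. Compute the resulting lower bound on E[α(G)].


E[|E(G)|] = C(46, 2)·p = 1035 · (1/92) = 45/4.
E[α(G)] ≥ n − E[|E(G)|] = 46 − 45/4 = 139/4.
Numerically: ≈ 34.750000.
(This is only a lower bound; the true E[α(G)] may be larger.)

E[α(G)] ≥ 139/4 ≈ 34.750000.


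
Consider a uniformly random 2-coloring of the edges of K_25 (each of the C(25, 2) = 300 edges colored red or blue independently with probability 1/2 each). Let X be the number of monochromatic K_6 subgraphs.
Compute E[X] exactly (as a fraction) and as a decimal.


Let X = Σ_S X_S over the C(25, 6) = 177100 subsets S of size 6, where X_S = 1 if the K_6 on S is monochromatic.
For a fixed S, the K_6 on S has C(6, 2) = 15 edges. P[all 15 edges red] = (1/2)^15, and likewise for blue, so P[monochromatic] = 2·(1/2)^15 = 2^{1 − 15} = 1/16384.
By linearity: E[X] = C(25, 6) · 2^{1 − 15} = 177100 · 1/16384 = 44275/4096.
Numerically: E[X] ≈ 10.809.

E[X] = C(25,6)·2^(1−C(6,2)) = 44275/4096 ≈ 10.809.


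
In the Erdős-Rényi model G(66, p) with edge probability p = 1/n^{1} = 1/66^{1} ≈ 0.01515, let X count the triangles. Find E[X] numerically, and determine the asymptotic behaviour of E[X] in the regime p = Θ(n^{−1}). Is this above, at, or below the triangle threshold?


Number of potential triangles: C(66, 3) = 45760.
Each occurs with probability p³ ≈ (0.01515)³ ≈ 3.478309e-06.
By linearity: E[X] = C(66, 3)·p³ ≈ 45760 · 3.478309e-06 ≈ 0.1592.
Here α = 1, so p = 1/n is exactly at the triangle threshold p ~ 1/n. Asymptotically E[X] → c³/6 = 1³/6 = 1/6 ≈ 0.1667, a bounded constant. In this regime the triangle count is asymptotically Poisson(c³/6).

E[X] ≈ 0.1592; in regime p = Θ(1/n^{1}) E[X] stays bounded (at the triangle threshold p ~ 1/n).


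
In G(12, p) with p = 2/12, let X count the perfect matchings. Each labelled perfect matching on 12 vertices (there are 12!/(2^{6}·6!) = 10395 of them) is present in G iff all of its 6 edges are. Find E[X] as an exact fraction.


K_12 has 12!/(2^{6}·6!) = 10395 labelled perfect matchings.
For each such perfect matching H, let X_H = 1 if all 6 edges of H are present in G. Then P[X_H = 1] = p^{6} = (1/6)^{6} = 1/46656.
By linearity: E[X] = Σ_H E[X_H] = 10395 · p^{6} = 10395 · 1/46656 = 385/1728.
Numerically: E[X] ≈ 0.222801.

E[X] = 10395 · (1/6)^{6} = 385/1728 ≈ 0.222801.


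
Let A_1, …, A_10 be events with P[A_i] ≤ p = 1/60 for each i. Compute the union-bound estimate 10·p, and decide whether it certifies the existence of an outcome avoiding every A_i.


Union bound: P[∪_{i=1}^{10} A_i] ≤ Σ_i P[A_i] ≤ 10·p = 10·(1/60) = 1/6.
Numerically: 1/6 ≈ 0.16667.
Is 1/6 < 1? YES.
Since P[∪ A_i] ≤ 1/6 < 1, the complement has P[∩ A_i^c] ≥ 1 − 1/6 = 5/6 > 0, so some outcome avoids every A_i.

10·p = 1/6 ≈ 0.16667; existence CERTIFIED by the union bound.


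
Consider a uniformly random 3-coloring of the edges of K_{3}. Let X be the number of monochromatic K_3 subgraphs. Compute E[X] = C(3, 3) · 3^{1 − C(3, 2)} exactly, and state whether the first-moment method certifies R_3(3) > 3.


E[X] = C(3, 3) · 3^{1 − 3} = 1 · 3^{−2} = 1/9.
As a reduced fraction: E[X] = 1/9 ≈ 0.11111.
Is E[X] < 1? YES.
Since E[X] < 1, there exists a 3-coloring of K_{3} with no monochromatic K_3; hence R_3(3) > 3.

E[X] = 1/9 ≈ 0.11111; E[X] < 1, so R_3(3) > 3.


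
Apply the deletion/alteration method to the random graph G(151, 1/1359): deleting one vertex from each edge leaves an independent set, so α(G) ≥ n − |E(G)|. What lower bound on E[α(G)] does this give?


E[|E(G)|] = C(151, 2)·p = 11325 · (1/1359) = 25/3.
E[α(G)] ≥ n − E[|E(G)|] = 151 − 25/3 = 428/3.
Numerically: ≈ 142.667.
(This is only a lower bound; the true E[α(G)] may be larger.)

E[α(G)] ≥ 428/3 ≈ 142.667.


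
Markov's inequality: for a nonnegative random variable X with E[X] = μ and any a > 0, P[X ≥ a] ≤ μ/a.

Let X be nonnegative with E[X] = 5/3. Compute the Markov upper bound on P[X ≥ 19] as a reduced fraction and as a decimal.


μ = E[X] = 5/3, a = 19.
Markov: P[X ≥ 19] ≤ μ/a = (5/3)/19 = 5/57.
Numerically: ≈ 0.088.
(Since a = 19 > μ = 1.667, the bound 5/57 is < 1 and informative.)

P[X ≥ 19] ≤ 5/57 ≈ 0.088.


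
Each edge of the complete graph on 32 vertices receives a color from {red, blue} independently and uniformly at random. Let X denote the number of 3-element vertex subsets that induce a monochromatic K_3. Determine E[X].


Let X = Σ_S X_S over the C(32, 3) = 4960 subsets S of size 3, where X_S = 1 if the K_3 on S is monochromatic.
For a fixed S, the K_3 on S has C(3, 2) = 3 edges. P[all 3 edges red] = (1/2)^3, and likewise for blue, so P[monochromatic] = 2·(1/2)^3 = 2^{1 − 3} = 1/4.
By linearity of expectation: E[X] = C(32, 3) · 2^{1 − 3} = 4960 · 1/4 = 1240.
Numerically: E[X] ≈ 1240.000000.

E[X] = C(32,3)·2^(1−C(3,2)) = 1240 ≈ 1240.000000.


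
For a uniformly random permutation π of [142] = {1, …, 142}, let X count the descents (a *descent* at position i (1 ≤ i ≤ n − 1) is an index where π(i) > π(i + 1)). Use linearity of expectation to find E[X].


Write X = Σ X_I over i = 1, …, 141, with X_I the indicator of one descent.
There are 141 indicators.
For each fixed i, the pair (π(i), π(i+1)) is a uniformly random ordered pair of distinct values from {1, …, 142}; by symmetry P[π(i) > π(i+1)] = 1/2.
By linearity: E[X] = 141 · (1/2) = (142 − 1) · (1/2) = 141/2 ≈ 70.500.

E[X] = 141/2 = 70.500.


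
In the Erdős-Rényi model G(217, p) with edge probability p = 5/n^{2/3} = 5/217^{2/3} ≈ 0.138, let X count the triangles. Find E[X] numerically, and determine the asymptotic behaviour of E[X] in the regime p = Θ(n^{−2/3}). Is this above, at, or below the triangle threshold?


Number of potential triangles: C(217, 3) = 1679580.
Each occurs with probability p³ ≈ (0.138)³ ≈ 2.65455e-03.
By linearity: E[X] = C(217, 3)·p³ ≈ 1679580 · 2.65455e-03 ≈ 4458.525.
Since α = 2/3 < 1, p = c/n^{2/3} ≫ 1/n is above the triangle threshold p ~ 1/n. Asymptotically E[X] ~ (c³/6)·n^{3(1−α)} = (5³/6)·n^{1} → ∞; triangles are abundant w.h.p.

E[X] ≈ 4458.525; in regime p = Θ(1/n^{2/3}) E[X] diverges (above the triangle threshold p ~ 1/n).


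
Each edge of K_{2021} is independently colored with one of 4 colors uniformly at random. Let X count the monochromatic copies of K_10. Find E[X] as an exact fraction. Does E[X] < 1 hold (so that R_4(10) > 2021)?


E[X] = C(2021, 10) · 4^{1 − 45} = 306347841644770462864800616 · 4^{−44} = 306347841644770462864800616/309485009821345068724781056.
As a reduced fraction: E[X] = 38293480205596307858100077/38685626227668133590597632 ≈ 0.989863.
Is E[X] < 1? YES.
Since E[X] < 1, there exists a 4-coloring of K_{2021} with no monochromatic K_10; hence R_4(10) > 2021.

E[X] = 38293480205596307858100077/38685626227668133590597632 ≈ 0.989863; E[X] < 1, so R_4(10) > 2021.


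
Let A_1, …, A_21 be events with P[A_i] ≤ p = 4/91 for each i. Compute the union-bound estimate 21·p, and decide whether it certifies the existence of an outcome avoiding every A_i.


Union bound: P[∪_{i=1}^{21} A_i] ≤ Σ_i P[A_i] ≤ 21·p = 21·(4/91) = 12/13.
Numerically: 12/13 ≈ 0.923.
Is 12/13 < 1? YES.
Since P[∪ A_i] ≤ 12/13 < 1, the complement has P[∩ A_i^c] ≥ 1 − 12/13 = 1/13 > 0, so some outcome avoids every A_i.

21·p = 12/13 ≈ 0.923; existence CERTIFIED by the union bound.


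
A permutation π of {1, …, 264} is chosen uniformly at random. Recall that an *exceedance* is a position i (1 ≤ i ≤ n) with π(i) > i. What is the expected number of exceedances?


Write X = Σ_{i=1}^{264} X_i, where X_i = 1_{π(i) > i}.
For each fixed i, π(i) is uniform over {1, …, 264} (marginal of a uniform permutation), so P[π(i) > i] = (n − i)/n. Summing: Σ_{i=1}^{264} (n − i)/n = (0 + 1 + … + 263)/264 = 264(264 − 1)/(2·264) = (264 − 1)/2.
Hence E[X] = Σ_{i=1}^{264} (264 − i)/264 = 263/2 ≈ 131.5000.

E[X] = 263/2 = 131.5000.


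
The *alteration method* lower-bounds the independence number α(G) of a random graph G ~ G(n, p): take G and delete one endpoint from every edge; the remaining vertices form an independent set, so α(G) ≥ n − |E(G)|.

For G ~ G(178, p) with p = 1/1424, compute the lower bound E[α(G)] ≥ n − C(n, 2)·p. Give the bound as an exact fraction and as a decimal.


E[|E(G)|] = C(178, 2)·p = 15753 · (1/1424) = 177/16.
E[α(G)] ≥ n − E[|E(G)|] = 178 − 177/16 = 2671/16.
Numerically: ≈ 166.938.
(This is only a lower bound; the true E[α(G)] may be larger.)

E[α(G)] ≥ 2671/16 ≈ 166.938.


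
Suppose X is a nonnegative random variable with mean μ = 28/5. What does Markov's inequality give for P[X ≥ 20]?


μ = E[X] = 28/5, a = 20.
Markov: P[X ≥ 20] ≤ μ/a = (28/5)/20 = 7/25.
Numerically: ≈ 0.28000.
(Since a = 20 > μ = 5.60000, the bound 7/25 is < 1 and informative.)

P[X ≥ 20] ≤ 7/25 ≈ 0.28000.


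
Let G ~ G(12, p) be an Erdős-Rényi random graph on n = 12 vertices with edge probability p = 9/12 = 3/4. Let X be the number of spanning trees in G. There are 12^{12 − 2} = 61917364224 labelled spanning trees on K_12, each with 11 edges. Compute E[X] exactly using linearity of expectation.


K_12 has 12^{12 − 2} = 61917364224 labelled spanning trees.
For each such spanning tree H, let X_H = 1 if all 11 edges of H are present in G. Then P[X_H = 1] = p^{11} = (3/4)^{11} = 177147/4194304.
By linearity: E[X] = Σ_H E[X_H] = 61917364224 · p^{11} = 61917364224 · 177147/4194304 = 10460353203/4.
Numerically: E[X] ≈ 2.62e+09.

E[X] = 61917364224 · (3/4)^{11} = 10460353203/4 ≈ 2.62e+09.


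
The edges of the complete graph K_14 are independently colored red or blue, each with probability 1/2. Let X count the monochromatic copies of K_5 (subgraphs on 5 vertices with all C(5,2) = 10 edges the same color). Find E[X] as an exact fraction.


Let X = Σ_S X_S over the C(14, 5) = 2002 subsets S of size 5, where X_S = 1 if the K_5 on S is monochromatic.
For a fixed S, the K_5 on S has C(5, 2) = 10 edges. P[all 10 edges red] = (1/2)^10, and likewise for blue, so P[monochromatic] = 2·(1/2)^10 = 2^{1 − 10} = 1/512.
By linearity: E[X] = C(14, 5) · 2^{1 − 10} = 2002 · 1/512 = 1001/256.
Numerically: E[X] ≈ 3.910.

E[X] = C(14,5)·2^(1−C(5,2)) = 1001/256 ≈ 3.910.


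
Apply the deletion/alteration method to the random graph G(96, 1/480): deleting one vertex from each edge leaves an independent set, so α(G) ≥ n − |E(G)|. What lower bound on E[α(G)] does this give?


E[|E(G)|] = C(96, 2)·p = 4560 · (1/480) = 19/2.
E[α(G)] ≥ n − E[|E(G)|] = 96 − 19/2 = 173/2.
Numerically: ≈ 86.500000.
(This is only a lower bound; the true E[α(G)] may be larger.)

E[α(G)] ≥ 173/2 ≈ 86.500000.


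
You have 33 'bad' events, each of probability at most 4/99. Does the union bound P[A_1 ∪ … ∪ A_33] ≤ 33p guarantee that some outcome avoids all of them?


Union bound: P[∪_{i=1}^{33} A_i] ≤ Σ_i P[A_i] ≤ 33·p = 33·(4/99) = 4/3.
Numerically: 4/3 ≈ 1.33333.
Is 4/3 < 1? NO.
Since the bound 4/3 is ≥ 1, the union bound is uninformative here; it does NOT by itself certify existence.

33·p = 4/3 ≈ 1.33333; existence NOT certified by the union bound.


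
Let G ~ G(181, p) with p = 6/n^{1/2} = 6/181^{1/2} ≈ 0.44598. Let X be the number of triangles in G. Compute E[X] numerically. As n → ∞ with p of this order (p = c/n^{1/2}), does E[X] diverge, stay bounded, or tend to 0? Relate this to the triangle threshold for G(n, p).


Number of potential triangles: C(181, 3) = 971970.
Each occurs with probability p³ ≈ (0.44598)³ ≈ 8.8702506e-02.
By linearity: E[X] = C(181, 3)·p³ ≈ 971970 · 8.8702506e-02 ≈ 86216.17461.
Since α = 1/2 < 1, p = c/n^{1/2} ≫ 1/n is above the triangle threshold p ~ 1/n. Asymptotically E[X] ~ (c³/6)·n^{3(1−α)} = (6³/6)·n^{1.5} → ∞; triangles are abundant w.h.p.

E[X] ≈ 86216.17461; in regime p = Θ(1/n^{1/2}) E[X] diverges (above the triangle threshold p ~ 1/n).


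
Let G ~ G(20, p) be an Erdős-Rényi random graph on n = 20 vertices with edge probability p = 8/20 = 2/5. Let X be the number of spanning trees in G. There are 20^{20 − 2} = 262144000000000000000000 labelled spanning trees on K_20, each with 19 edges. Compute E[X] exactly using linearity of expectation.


K_20 has 20^{20 − 2} = 262144000000000000000000 labelled spanning trees.
For each such spanning tree H, let X_H = 1 if all 19 edges of H are present in G. Then P[X_H = 1] = p^{19} = (2/5)^{19} = 524288/19073486328125.
By linearity of expectation: E[X] = Σ_H E[X_H] = 262144000000000000000000 · p^{19} = 262144000000000000000000 · 524288/19073486328125 = 36028797018963968/5.
Numerically: E[X] ≈ 7.20576e+15.

E[X] = 262144000000000000000000 · (2/5)^{19} = 36028797018963968/5 ≈ 7.20576e+15.


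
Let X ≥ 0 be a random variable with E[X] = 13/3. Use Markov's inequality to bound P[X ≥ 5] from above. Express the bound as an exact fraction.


μ = E[X] = 13/3, a = 5.
Markov: P[X ≥ 5] ≤ μ/a = (13/3)/5 = 13/15.
Numerically: ≈ 0.866667.
(Since a = 5 > μ = 4.333333, the bound 13/15 is < 1 and informative.)

P[X ≥ 5] ≤ 13/15 ≈ 0.866667.
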